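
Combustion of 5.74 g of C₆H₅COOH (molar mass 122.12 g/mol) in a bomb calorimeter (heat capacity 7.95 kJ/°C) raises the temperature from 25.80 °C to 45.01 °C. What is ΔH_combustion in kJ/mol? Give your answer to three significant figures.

ΔT = 45.01 − 25.80 = 19.21 °C
q_cal = C_cal × ΔT = 7.95 × 19.21 = 152.7195 kJ
n = 5.74 / 122.12 = 0.04700 mol
q_rxn = −q_cal = -152.7195 kJ
ΔH = -152.7195 / 0.04700 = -3249 kJ/mol

ΔH = -3250 kJ/mol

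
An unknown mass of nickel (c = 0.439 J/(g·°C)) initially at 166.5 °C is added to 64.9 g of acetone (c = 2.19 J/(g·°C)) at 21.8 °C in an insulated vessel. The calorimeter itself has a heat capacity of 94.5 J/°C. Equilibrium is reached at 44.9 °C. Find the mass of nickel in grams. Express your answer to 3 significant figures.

q_gained = (64.9 × 2.19 + 94.5) × (44.9 − 21.8) = 5466 J
q_lost = m × 0.439 × (166.5 − 44.9) = 53.3824 m
m = 5466 / 53.3824 = 102 g

m = 102 g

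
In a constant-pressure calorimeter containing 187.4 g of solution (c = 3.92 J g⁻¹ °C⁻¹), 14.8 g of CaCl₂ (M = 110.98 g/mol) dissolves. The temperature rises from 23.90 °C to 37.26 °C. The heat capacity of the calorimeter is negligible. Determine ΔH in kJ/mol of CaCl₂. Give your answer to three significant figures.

ΔH = -73.6 kJ/mol

|ΔT| = |37.26 − 23.90| = 13.36 °C
|q_surr| = (187.4 × 3.92) × 13.36 = 734.608 × 13.36 = 9814 J
n(CaCl₂) = 14.8 / 110.98 = 0.1334 mol
Temperature rose, so q_rxn = −|q_surr| = -9.814 kJ
ΔH = q_rxn / n = -73.57 kJ/mol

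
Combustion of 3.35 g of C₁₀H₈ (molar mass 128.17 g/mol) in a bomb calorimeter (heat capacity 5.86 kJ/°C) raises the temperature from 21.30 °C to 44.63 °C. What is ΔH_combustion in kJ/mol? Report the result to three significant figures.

ΔH = -5230 kJ/mol

ΔT = 44.63 − 21.30 = 23.33 °C
q_cal = C_cal × ΔT = 5.86 × 23.33 = 136.7138 kJ
n = 3.35 / 128.17 = 0.02614 mol
q_rxn = −q_cal = -136.7138 kJ
ΔH = -136.7138 / 0.02614 = -5230 kJ/mol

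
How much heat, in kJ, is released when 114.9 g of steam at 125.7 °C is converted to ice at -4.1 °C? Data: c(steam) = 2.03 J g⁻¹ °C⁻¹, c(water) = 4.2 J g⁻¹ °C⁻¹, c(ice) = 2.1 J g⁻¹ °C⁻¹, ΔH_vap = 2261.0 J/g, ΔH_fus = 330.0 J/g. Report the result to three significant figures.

q = 353 kJ

q1 (cool steam 125.7→100 °C): 114.9 × 2.03 × 25.7 = 5994 J
q2 (condense at 100 °C): 114.9 × 2261.0 = 259789 J
q3 (cool water 100→0 °C): 114.9 × 4.2 × 100.0 = 48258 J
q4 (freeze at 0 °C): 114.9 × 330.0 = 37917 J
q5 (cool ice 0→-4.1 °C): 114.9 × 2.1 × 4.1 = 989 J
Total: 5994 + 259789 + 48258 + 37917 + 989 = 352947 J = 353 kJ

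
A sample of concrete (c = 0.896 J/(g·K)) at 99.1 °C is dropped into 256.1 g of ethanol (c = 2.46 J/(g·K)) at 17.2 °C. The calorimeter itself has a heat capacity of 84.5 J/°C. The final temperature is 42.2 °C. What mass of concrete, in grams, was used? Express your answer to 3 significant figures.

m = 350 g

q_gained = (256.1 × 2.46 + 84.5) × (42.2 − 17.2) = 17860 J
q_lost = m × 0.896 × (99.1 − 42.2) = 50.9824 m
m = 17860 / 50.9824 = 350 g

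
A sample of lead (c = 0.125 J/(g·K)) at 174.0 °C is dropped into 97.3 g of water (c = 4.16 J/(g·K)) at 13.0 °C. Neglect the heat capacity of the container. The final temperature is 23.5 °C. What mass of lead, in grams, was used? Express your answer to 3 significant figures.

q_gained = (97.3 × 4.16) × (23.5 − 13.0) = 4250 J
q_lost = m × 0.125 × (174.0 − 23.5) = 18.8125 m
m = 4250 / 18.8125 = 226 g

m = 226 g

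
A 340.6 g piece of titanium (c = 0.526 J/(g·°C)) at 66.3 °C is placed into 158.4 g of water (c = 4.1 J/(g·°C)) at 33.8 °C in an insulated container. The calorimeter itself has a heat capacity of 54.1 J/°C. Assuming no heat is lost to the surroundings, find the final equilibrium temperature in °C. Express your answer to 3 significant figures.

Heat lost by titanium = heat gained by water + calorimeter.
(340.6)(0.526)(66.3 − T) = [(158.4)(4.1) + 54.1](T − 33.8)
179.1556 (66.3 − T) = 703.54 (T − 33.8)
11878 − 179.1556 T = 703.54 T − 23780
35658 = 882.6956 T
T = 40.40 °C

T_f = 40.4 °C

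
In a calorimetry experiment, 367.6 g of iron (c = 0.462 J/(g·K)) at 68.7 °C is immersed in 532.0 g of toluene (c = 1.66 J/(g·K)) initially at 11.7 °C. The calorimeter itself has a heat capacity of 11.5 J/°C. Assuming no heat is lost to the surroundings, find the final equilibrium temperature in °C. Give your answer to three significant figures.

T_f = 20.8 °C

Heat lost by iron = heat gained by toluene + calorimeter.
(367.6)(0.462)(68.7 − T) = [(532.0)(1.66) + 11.5](T − 11.7)
169.8312 (68.7 − T) = 894.62 (T − 11.7)
11667 − 169.8312 T = 894.62 T − 10467
22134 = 1064.4512 T
T = 20.79 °C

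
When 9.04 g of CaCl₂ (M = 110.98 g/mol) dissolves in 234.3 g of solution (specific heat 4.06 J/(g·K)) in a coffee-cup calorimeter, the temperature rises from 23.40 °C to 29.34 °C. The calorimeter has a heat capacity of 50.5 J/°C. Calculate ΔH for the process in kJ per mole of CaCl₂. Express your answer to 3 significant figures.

ΔH = -73.1 kJ/mol

|ΔT| = |29.34 − 23.40| = 5.94 °C
|q_surr| = (234.3 × 4.06 + 50.5) × 5.94 = 1001.758 × 5.94 = 5950.4 J
n(CaCl₂) = 9.04 / 110.98 = 0.081456 mol
Temperature rose, so q_rxn = −|q_surr| = -5.9504 kJ
ΔH = q_rxn / n = -73.05 kJ/mol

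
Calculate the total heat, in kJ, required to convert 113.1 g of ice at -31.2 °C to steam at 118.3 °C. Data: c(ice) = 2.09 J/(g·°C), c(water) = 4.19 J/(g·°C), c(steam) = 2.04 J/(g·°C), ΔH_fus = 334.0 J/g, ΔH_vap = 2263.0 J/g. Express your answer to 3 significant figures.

q = 353 kJ

q1 (heat ice -31.2→0.0 °C): 113.1 × 2.09 × 31.2 = 7375 J
q2 (melt at 0 °C): 113.1 × 334.0 = 37775 J
q3 (heat water 0.0→100.0 °C): 113.1 × 4.19 × 100.0 = 47389 J
q4 (vaporize at 100 °C): 113.1 × 2263.0 = 255945 J
q5 (heat steam 100.0→118.3 °C): 113.1 × 2.04 × 18.3 = 4222 J
Total: 7375 + 37775 + 47389 + 255945 + 4222 = 352706 J = 353 kJ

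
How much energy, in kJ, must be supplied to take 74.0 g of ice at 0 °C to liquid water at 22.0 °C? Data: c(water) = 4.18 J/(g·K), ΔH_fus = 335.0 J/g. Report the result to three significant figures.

q = 31.6 kJ

q1 (melt at 0 °C): 74.0 × 335.0 = 24790 J
q2 (heat water 0.0→22.0 °C): 74.0 × 4.18 × 22.0 = 6805 J
Total: 24790 + 6805 = 31595 J = 31.6 kJ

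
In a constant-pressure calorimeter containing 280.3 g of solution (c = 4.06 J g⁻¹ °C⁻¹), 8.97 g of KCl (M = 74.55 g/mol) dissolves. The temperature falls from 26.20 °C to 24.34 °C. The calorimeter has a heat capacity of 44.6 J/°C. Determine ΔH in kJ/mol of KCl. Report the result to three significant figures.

ΔH = 18.3 kJ/mol

|ΔT| = |24.34 − 26.20| = 1.86 °C
|q_surr| = (280.3 × 4.06 + 44.6) × 1.86 = 1182.618 × 1.86 = 2200 J
n(KCl) = 8.97 / 74.55 = 0.1203 mol
Temperature fell, so q_rxn = +|q_surr| = 2.200 kJ
ΔH = q_rxn / n = 18.29 kJ/mol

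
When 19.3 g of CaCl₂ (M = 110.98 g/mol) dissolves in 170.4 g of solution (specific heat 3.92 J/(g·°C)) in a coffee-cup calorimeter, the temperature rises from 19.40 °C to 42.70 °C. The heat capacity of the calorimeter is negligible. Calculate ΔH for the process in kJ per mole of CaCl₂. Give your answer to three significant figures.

|ΔT| = |42.70 − 19.40| = 23.30 °C
|q_surr| = (170.4 × 3.92) × 23.30 = 667.968 × 23.30 = 15560 J
n(CaCl₂) = 19.3 / 110.98 = 0.1739 mol
Temperature rose, so q_rxn = −|q_surr| = -15.56 kJ
ΔH = q_rxn / n = -89.48 kJ/mol

ΔH = -89.5 kJ/mol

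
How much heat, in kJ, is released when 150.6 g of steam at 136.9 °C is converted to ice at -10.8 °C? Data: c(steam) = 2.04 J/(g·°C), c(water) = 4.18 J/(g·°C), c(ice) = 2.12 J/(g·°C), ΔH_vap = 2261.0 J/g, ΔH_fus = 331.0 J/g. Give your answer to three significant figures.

q = 468 kJ

q1 (cool steam 136.9→100 °C): 150.6 × 2.04 × 36.9 = 11337 J
q2 (condense at 100 °C): 150.6 × 2261.0 = 340507 J
q3 (cool water 100→0 °C): 150.6 × 4.18 × 100.0 = 62951 J
q4 (freeze at 0 °C): 150.6 × 331.0 = 49849 J
q5 (cool ice 0→-10.8 °C): 150.6 × 2.12 × 10.8 = 3448 J
Total: 11337 + 340507 + 62951 + 49849 + 3448 = 468092 J = 468 kJ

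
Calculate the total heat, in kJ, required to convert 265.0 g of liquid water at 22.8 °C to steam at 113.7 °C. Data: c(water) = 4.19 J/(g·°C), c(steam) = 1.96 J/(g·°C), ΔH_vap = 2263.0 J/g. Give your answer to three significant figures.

q1 (heat water 22.8→100.0 °C): 265.0 × 4.19 × 77.2 = 85719 J
q2 (vaporize at 100 °C): 265.0 × 2263.0 = 599695 J
q3 (heat steam 100.0→113.7 °C): 265.0 × 1.96 × 13.7 = 7116 J
Total: 85719 + 599695 + 7116 = 692530 J = 693 kJ

q = 693 kJ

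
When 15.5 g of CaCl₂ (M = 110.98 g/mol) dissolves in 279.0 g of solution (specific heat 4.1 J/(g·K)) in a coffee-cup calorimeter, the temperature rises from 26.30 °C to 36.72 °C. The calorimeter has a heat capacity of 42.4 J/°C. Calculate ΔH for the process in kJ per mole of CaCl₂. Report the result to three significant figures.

ΔH = -88.5 kJ/mol

|ΔT| = |36.72 − 26.30| = 10.42 °C
|q_surr| = (279.0 × 4.1 + 42.4) × 10.42 = 1186.3 × 10.42 = 12360 J
n(CaCl₂) = 15.5 / 110.98 = 0.1397 mol
Temperature rose, so q_rxn = −|q_surr| = -12.36 kJ
ΔH = q_rxn / n = -88.48 kJ/mol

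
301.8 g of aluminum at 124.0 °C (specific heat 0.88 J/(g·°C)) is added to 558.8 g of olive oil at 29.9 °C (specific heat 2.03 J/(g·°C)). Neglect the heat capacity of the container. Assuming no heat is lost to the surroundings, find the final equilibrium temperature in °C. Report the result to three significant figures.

Heat lost by aluminum = heat gained by olive oil.
(301.8)(0.88)(124.0 − T) = (558.8)(2.03)(T − 29.9)
265.584 (124.0 − T) = 1134.364 (T − 29.9)
32932 − 265.584 T = 1134.364 T − 33917
66849 = 1399.948 T
T = 47.75 °C

T_f = 47.8 °C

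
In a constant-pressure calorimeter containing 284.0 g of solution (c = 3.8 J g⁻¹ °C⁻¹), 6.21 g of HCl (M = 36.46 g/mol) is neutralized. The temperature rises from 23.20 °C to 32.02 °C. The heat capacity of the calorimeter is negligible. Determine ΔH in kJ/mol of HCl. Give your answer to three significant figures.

|ΔT| = |32.02 − 23.20| = 8.82 °C
|q_surr| = (284.0 × 3.8) × 8.82 = 1079.2 × 8.82 = 9519 J
n(HCl) = 6.21 / 36.46 = 0.1703 mol
Temperature rose, so q_rxn = −|q_surr| = -9.519 kJ
ΔH = q_rxn / n = -55.90 kJ/mol

ΔH = -55.9 kJ/mol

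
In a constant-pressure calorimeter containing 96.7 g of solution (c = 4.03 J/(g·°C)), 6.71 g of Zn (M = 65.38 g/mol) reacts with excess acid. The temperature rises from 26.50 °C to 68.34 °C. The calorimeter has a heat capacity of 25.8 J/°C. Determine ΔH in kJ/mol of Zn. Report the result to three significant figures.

ΔH = -169 kJ/mol

|ΔT| = |68.34 − 26.50| = 41.84 °C
|q_surr| = (96.7 × 4.03 + 25.8) × 41.84 = 415.501 × 41.84 = 17380 J
n(Zn) = 6.71 / 65.38 = 0.1026 mol
Temperature rose, so q_rxn = −|q_surr| = -17.38 kJ
ΔH = q_rxn / n = -169.4 kJ/mol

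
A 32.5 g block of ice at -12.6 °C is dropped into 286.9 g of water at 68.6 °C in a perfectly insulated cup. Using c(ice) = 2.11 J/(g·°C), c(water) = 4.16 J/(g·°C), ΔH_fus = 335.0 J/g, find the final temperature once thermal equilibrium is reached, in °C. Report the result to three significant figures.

T_f = 52.8 °C

Heat to bring ice to 0 °C and melt it: q₁ = 32.5×2.11×12.6 + 32.5×335.0 = 11752 J
Heat the water can supply cooling to 0 °C: 286.9×4.16×68.6 = 81874.4 J > q₁, so all ice melts.
Energy balance: 286.9×4.16×(68.6 − T) = 11752 + 32.5×4.16×(T − 0)
1193.504(68.6 − T) = 11752 + 135.2 T
81874.4 − 11752 = 1328.704 T
T = 70122.4 / 1328.704 = 52.78 °C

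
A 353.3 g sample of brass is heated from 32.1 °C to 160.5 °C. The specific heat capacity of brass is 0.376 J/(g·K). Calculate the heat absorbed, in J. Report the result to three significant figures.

q = m c ΔT = 353.3 × 0.376 × (160.5 − 32.1)
q = 353.3 × 0.376 × 128.4 = 17060 J

q = 17100 J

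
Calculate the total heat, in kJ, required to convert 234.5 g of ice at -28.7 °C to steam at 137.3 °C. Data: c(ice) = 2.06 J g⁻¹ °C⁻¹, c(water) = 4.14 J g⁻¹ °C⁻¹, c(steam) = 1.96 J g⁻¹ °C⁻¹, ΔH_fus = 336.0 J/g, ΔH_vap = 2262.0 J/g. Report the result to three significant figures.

q1 (heat ice -28.7→0.0 °C): 234.5 × 2.06 × 28.7 = 13864 J
q2 (melt at 0 °C): 234.5 × 336.0 = 78792 J
q3 (heat water 0.0→100.0 °C): 234.5 × 4.14 × 100.0 = 97083 J
q4 (vaporize at 100 °C): 234.5 × 2262.0 = 530439 J
q5 (heat steam 100.0→137.3 °C): 234.5 × 1.96 × 37.3 = 17144 J
Total: 13864 + 78792 + 97083 + 530439 + 17144 = 737322 J = 737 kJ

q = 737 kJ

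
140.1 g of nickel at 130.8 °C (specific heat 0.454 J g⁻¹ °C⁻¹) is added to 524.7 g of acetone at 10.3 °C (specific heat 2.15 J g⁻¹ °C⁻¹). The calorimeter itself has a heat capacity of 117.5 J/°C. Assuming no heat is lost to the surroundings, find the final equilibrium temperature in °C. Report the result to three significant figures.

Heat lost by nickel = heat gained by acetone + calorimeter.
(140.1)(0.454)(130.8 − T) = [(524.7)(2.15) + 117.5](T − 10.3)
63.6054 (130.8 − T) = 1245.605 (T − 10.3)
8319.6 − 63.6054 T = 1245.605 T − 12830
21149.6 = 1309.2104 T
T = 16.15 °C

T_f = 16.2 °C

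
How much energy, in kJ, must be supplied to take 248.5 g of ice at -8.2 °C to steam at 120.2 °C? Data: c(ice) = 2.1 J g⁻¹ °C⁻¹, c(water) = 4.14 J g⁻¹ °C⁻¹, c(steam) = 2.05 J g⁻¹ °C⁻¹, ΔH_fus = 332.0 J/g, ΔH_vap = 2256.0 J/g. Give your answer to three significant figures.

q = 761 kJ

q1 (heat ice -8.2→0.0 °C): 248.5 × 2.1 × 8.2 = 4279 J
q2 (melt at 0 °C): 248.5 × 332.0 = 82502 J
q3 (heat water 0.0→100.0 °C): 248.5 × 4.14 × 100.0 = 102879 J
q4 (vaporize at 100 °C): 248.5 × 2256.0 = 560616 J
q5 (heat steam 100.0→120.2 °C): 248.5 × 2.05 × 20.2 = 10290 J
Total: 4279 + 82502 + 102879 + 560616 + 10290 = 760566 J = 761 kJ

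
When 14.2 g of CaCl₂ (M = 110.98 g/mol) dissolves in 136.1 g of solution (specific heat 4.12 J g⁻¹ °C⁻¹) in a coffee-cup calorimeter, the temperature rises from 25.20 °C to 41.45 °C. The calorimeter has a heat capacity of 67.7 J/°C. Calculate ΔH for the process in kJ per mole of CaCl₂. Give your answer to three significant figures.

|ΔT| = |41.45 − 25.20| = 16.25 °C
|q_surr| = (136.1 × 4.12 + 67.7) × 16.25 = 628.432 × 16.25 = 10210 J
n(CaCl₂) = 14.2 / 110.98 = 0.1280 mol
Temperature rose, so q_rxn = −|q_surr| = -10.21 kJ
ΔH = q_rxn / n = -79.77 kJ/mol

ΔH = -79.8 kJ/mol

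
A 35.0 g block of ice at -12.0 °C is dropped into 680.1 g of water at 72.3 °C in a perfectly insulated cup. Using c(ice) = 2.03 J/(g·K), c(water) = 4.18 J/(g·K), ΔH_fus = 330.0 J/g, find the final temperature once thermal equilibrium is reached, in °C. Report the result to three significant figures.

Heat to bring ice to 0 °C and melt it: q₁ = 35.0×2.03×12.0 + 35.0×330.0 = 12403 J
Heat the water can supply cooling to 0 °C: 680.1×4.18×72.3 = 205536 J > q₁, so all ice melts.
Energy balance: 680.1×4.18×(72.3 − T) = 12403 + 35.0×4.18×(T − 0)
2842.818(72.3 − T) = 12403 + 146.3 T
205536 − 12403 = 2989.118 T
T = 193133 / 2989.118 = 64.61 °C

T_f = 64.6 °C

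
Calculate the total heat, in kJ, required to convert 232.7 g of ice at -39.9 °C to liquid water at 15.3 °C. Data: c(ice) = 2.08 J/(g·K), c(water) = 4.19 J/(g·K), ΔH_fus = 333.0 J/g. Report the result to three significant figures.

q = 112 kJ

q1 (heat ice -39.9→0.0 °C): 232.7 × 2.08 × 39.9 = 19312 J
q2 (melt at 0 °C): 232.7 × 333.0 = 77489 J
q3 (heat water 0.0→15.3 °C): 232.7 × 4.19 × 15.3 = 14918 J
Total: 19312 + 77489 + 14918 = 111719 J = 112 kJ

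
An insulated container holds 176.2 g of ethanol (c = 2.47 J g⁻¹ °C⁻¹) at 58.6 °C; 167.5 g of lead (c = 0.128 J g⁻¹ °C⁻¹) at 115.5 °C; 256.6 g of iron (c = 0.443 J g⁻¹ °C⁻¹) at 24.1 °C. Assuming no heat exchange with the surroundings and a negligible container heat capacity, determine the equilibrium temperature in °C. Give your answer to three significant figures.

T_f = 53.9 °C

Σ mᵢcᵢ(T − Tᵢ) = 0  ⇒  T = Σ mᵢcᵢTᵢ / Σ mᵢcᵢ
Σ mᵢcᵢ = 176.2×2.47 + 167.5×0.128 + 256.6×0.443 = 570.3278
Σ mᵢcᵢTᵢ = 435.214×58.6 + 21.44×115.5 + 113.6738×24.1 = 30719
T = 30719 / 570.3278 = 53.86 °C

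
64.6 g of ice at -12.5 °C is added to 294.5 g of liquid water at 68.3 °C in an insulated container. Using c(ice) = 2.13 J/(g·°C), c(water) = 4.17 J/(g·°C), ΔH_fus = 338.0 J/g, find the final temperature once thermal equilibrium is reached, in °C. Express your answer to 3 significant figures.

T_f = 40.3 °C

Heat to bring ice to 0 °C and melt it: q₁ = 64.6×2.13×12.5 + 64.6×338.0 = 23555 J
Heat the water can supply cooling to 0 °C: 294.5×4.17×68.3 = 83876.8 J > q₁, so all ice melts.
Energy balance: 294.5×4.17×(68.3 − T) = 23555 + 64.6×4.17×(T − 0)
1228.065(68.3 − T) = 23555 + 269.382 T
83876.8 − 23555 = 1497.447 T
T = 60321.8 / 1497.447 = 40.28 °C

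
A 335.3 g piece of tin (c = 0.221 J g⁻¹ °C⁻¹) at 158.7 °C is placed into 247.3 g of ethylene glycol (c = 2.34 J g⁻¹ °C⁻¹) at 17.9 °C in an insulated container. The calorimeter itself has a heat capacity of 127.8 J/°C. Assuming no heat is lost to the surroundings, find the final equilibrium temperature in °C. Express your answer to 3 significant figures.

T_f = 31.3 °C

Heat lost by tin = heat gained by ethylene glycol + calorimeter.
(335.3)(0.221)(158.7 − T) = [(247.3)(2.34) + 127.8](T − 17.9)
74.1013 (158.7 − T) = 706.482 (T − 17.9)
11760 − 74.1013 T = 706.482 T − 12646
24406 = 780.5833 T
T = 31.27 °C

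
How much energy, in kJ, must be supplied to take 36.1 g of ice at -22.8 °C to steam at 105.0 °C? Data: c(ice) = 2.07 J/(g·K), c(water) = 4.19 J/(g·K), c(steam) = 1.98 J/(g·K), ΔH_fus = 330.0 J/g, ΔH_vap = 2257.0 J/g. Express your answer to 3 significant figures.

q1 (heat ice -22.8→0.0 °C): 36.1 × 2.07 × 22.8 = 1704 J
q2 (melt at 0 °C): 36.1 × 330.0 = 11913 J
q3 (heat water 0.0→100.0 °C): 36.1 × 4.19 × 100.0 = 15126 J
q4 (vaporize at 100 °C): 36.1 × 2257.0 = 81478 J
q5 (heat steam 100.0→105.0 °C): 36.1 × 1.98 × 5.0 = 357 J
Total: 1704 + 11913 + 15126 + 81478 + 357 = 110578 J = 111 kJ

q = 111 kJ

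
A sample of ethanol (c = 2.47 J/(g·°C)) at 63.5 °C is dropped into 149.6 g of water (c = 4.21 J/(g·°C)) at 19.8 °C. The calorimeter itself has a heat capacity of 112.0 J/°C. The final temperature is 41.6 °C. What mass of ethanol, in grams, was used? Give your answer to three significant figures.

m = 299 g

q_gained = (149.6 × 4.21 + 112.0) × (41.6 − 19.8) = 16170 J
q_lost = m × 2.47 × (63.5 − 41.6) = 54.093 m
m = 16170 / 54.093 = 299 g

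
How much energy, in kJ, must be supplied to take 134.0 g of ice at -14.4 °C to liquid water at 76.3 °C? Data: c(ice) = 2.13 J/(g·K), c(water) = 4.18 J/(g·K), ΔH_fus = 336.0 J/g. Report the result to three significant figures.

q1 (heat ice -14.4→0.0 °C): 134.0 × 2.13 × 14.4 = 4110 J
q2 (melt at 0 °C): 134.0 × 336.0 = 45024 J
q3 (heat water 0.0→76.3 °C): 134.0 × 4.18 × 76.3 = 42737 J
Total: 4110 + 45024 + 42737 = 91871 J = 91.9 kJ

q = 91.9 kJ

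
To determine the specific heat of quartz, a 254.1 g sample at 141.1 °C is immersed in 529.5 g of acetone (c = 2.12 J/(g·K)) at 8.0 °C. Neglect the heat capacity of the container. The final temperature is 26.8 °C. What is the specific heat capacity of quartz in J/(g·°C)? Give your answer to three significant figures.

c = 0.727 J/(g·°C)

q_gained = (529.5 × 2.12) × (26.8 − 8.0) = 21104 J
q_lost = 254.1 × c × (141.1 − 26.8) = 29043.63 c
Set equal: c = 21104 / 29043.63 = 0.727 J/(g·°C)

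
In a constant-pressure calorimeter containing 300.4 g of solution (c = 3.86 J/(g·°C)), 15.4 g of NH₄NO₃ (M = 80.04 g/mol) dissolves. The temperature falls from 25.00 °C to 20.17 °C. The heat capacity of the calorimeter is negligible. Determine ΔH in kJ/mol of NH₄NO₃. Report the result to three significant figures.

|ΔT| = |20.17 − 25.00| = 4.83 °C
|q_surr| = (300.4 × 3.86) × 4.83 = 1159.544 × 4.83 = 5601 J
n(NH₄NO₃) = 15.4 / 80.04 = 0.1924 mol
Temperature fell, so q_rxn = +|q_surr| = 5.601 kJ
ΔH = q_rxn / n = 29.11 kJ/mol

ΔH = 29.1 kJ/mol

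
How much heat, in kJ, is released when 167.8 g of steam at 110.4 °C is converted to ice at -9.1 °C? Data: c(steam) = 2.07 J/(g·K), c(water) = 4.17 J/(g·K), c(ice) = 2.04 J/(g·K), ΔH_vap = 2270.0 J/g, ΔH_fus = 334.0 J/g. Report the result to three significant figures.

q1 (cool steam 110.4→100 °C): 167.8 × 2.07 × 10.4 = 3612 J
q2 (condense at 100 °C): 167.8 × 2270.0 = 380906 J
q3 (cool water 100→0 °C): 167.8 × 4.17 × 100.0 = 69973 J
q4 (freeze at 0 °C): 167.8 × 334.0 = 56045 J
q5 (cool ice 0→-9.1 °C): 167.8 × 2.04 × 9.1 = 3115 J
Total: 3612 + 380906 + 69973 + 56045 + 3115 = 513651 J = 514 kJ

q = 514 kJ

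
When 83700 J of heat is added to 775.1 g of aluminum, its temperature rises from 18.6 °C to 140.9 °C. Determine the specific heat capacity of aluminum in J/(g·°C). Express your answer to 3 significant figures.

c = 0.883 J/(g·°C)

c = q / (m ΔT) = 83700 / (775.1 × 122.3)
c = 83700 / 94794.73 = 0.883 J/(g·°C)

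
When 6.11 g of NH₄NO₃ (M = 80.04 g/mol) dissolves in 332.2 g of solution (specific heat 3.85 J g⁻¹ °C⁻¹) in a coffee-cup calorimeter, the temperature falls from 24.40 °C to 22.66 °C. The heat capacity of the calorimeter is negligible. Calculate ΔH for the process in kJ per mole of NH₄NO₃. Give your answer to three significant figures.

ΔH = 29.2 kJ/mol

|ΔT| = |22.66 − 24.40| = 1.74 °C
|q_surr| = (332.2 × 3.85) × 1.74 = 1278.97 × 1.74 = 2225.4 J
n(NH₄NO₃) = 6.11 / 80.04 = 0.076337 mol
Temperature fell, so q_rxn = +|q_surr| = 2.2254 kJ
ΔH = q_rxn / n = 29.15 kJ/mol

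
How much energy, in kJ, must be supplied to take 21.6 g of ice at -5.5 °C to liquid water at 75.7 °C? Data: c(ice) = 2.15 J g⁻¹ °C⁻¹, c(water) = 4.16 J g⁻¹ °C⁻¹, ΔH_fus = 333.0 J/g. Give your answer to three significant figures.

q1 (heat ice -5.5→0.0 °C): 21.6 × 2.15 × 5.5 = 255 J
q2 (melt at 0 °C): 21.6 × 333.0 = 7193 J
q3 (heat water 0.0→75.7 °C): 21.6 × 4.16 × 75.7 = 6802 J
Total: 255 + 7193 + 6802 = 14250 J = 14.3 kJ

q = 14.3 kJ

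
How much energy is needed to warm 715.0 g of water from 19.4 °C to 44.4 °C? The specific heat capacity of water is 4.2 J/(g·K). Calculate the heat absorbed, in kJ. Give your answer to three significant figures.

q = 75.1 kJ

q = m c ΔT = 715.0 × 4.2 × (44.4 − 19.4)
q = 715.0 × 4.2 × 25.0 = 75080 J = 75.1 kJ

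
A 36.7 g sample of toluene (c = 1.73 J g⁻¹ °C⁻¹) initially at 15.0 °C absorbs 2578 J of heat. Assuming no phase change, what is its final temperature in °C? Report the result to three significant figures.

T_f = 55.6 °C

ΔT = q / (m c) = 2578 / (36.7 × 1.73) = 40.60 °C
T_f = 15.0 + 40.60 = 55.60 °C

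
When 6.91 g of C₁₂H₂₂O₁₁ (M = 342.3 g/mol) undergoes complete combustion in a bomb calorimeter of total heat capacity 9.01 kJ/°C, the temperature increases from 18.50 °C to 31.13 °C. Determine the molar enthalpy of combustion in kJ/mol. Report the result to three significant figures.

ΔT = 31.13 − 18.50 = 12.63 °C
q_cal = C_cal × ΔT = 9.01 × 12.63 = 113.7963 kJ
n = 6.91 / 342.3 = 0.02019 mol
q_rxn = −q_cal = -113.7963 kJ
ΔH = -113.7963 / 0.02019 = -5636 kJ/mol

ΔH = -5640 kJ/mol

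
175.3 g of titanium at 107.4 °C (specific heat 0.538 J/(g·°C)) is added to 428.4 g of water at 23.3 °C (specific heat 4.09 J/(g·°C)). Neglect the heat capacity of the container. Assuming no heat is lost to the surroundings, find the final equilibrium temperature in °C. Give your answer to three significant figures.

T_f = 27.6 °C

Heat lost by titanium = heat gained by water.
(175.3)(0.538)(107.4 − T) = (428.4)(4.09)(T − 23.3)
94.3114 (107.4 − T) = 1752.156 (T − 23.3)
10129 − 94.3114 T = 1752.156 T − 40825
50954 = 1846.4674 T
T = 27.60 °C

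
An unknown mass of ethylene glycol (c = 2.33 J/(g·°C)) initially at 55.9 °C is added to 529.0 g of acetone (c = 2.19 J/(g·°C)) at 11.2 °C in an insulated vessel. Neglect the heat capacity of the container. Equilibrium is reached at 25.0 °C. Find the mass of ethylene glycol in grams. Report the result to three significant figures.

q_gained = (529.0 × 2.19) × (25.0 − 11.2) = 15990 J
q_lost = m × 2.33 × (55.9 − 25.0) = 71.997 m
m = 15990 / 71.997 = 222 g

m = 222 g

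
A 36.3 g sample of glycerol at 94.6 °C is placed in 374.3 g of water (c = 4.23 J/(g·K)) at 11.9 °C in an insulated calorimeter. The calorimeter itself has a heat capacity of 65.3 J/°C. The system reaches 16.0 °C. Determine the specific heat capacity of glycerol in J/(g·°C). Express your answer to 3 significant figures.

c = 2.37 J/(g·°C)

q_gained = (374.3 × 4.23 + 65.3) × (16.0 − 11.9) = 6759 J
q_lost = 36.3 × c × (94.6 − 16.0) = 2853.18 c
Set equal: c = 6759 / 2853.18 = 2.37 J/(g·°C)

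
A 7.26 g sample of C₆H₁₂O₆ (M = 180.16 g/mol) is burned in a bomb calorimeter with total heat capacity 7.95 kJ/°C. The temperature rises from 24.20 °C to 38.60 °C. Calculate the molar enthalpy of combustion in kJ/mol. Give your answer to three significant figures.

ΔH = -2840 kJ/mol

ΔT = 38.60 − 24.20 = 14.40 °C
q_cal = C_cal × ΔT = 7.95 × 14.40 = 114.48 kJ
n = 7.26 / 180.16 = 0.04030 mol
q_rxn = −q_cal = -114.48 kJ
ΔH = -114.48 / 0.04030 = -2841 kJ/mol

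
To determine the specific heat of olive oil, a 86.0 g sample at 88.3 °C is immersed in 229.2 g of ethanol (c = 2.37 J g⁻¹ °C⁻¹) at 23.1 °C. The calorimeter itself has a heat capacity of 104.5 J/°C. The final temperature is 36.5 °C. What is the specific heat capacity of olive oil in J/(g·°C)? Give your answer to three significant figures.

q_gained = (229.2 × 2.37 + 104.5) × (36.5 − 23.1) = 8679 J
q_lost = 86.0 × c × (88.3 − 36.5) = 4454.8 c
Set equal: c = 8679 / 4454.8 = 1.95 J/(g·°C)

c = 1.95 J/(g·°C)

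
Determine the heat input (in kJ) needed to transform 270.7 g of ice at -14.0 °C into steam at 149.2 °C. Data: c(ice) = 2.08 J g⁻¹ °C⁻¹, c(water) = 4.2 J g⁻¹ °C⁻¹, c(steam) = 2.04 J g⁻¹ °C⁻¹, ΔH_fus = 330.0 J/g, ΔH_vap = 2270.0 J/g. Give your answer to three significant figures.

q1 (heat ice -14.0→0.0 °C): 270.7 × 2.08 × 14.0 = 7883 J
q2 (melt at 0 °C): 270.7 × 330.0 = 89331 J
q3 (heat water 0.0→100.0 °C): 270.7 × 4.2 × 100.0 = 113694 J
q4 (vaporize at 100 °C): 270.7 × 2270.0 = 614489 J
q5 (heat steam 100.0→149.2 °C): 270.7 × 2.04 × 49.2 = 27170 J
Total: 7883 + 89331 + 113694 + 614489 + 27170 = 852567 J = 853 kJ

q = 853 kJ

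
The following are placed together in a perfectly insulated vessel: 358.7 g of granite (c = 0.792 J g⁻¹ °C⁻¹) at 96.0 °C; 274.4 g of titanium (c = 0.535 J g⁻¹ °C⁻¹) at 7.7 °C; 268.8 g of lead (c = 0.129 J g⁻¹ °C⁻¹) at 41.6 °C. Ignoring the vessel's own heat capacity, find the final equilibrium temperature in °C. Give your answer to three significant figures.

Σ mᵢcᵢ(T − Tᵢ) = 0  ⇒  T = Σ mᵢcᵢTᵢ / Σ mᵢcᵢ
Σ mᵢcᵢ = 358.7×0.792 + 274.4×0.535 + 268.8×0.129 = 465.5696
Σ mᵢcᵢTᵢ = 284.0904×96.0 + 146.804×7.7 + 34.6752×41.6 = 29846
T = 29846 / 465.5696 = 64.11 °C

T_f = 64.1 °C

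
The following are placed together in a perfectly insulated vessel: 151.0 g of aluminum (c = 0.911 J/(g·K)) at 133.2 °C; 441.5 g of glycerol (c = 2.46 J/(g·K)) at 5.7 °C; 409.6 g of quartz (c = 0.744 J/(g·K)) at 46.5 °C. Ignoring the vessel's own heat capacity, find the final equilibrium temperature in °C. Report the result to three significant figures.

T_f = 25.3 °C

Σ mᵢcᵢ(T − Tᵢ) = 0  ⇒  T = Σ mᵢcᵢTᵢ / Σ mᵢcᵢ
Σ mᵢcᵢ = 151.0×0.911 + 441.5×2.46 + 409.6×0.744 = 1528.3934
Σ mᵢcᵢTᵢ = 137.561×133.2 + 1086.09×5.7 + 304.7424×46.5 = 38684
T = 38684 / 1528.3934 = 25.31 °C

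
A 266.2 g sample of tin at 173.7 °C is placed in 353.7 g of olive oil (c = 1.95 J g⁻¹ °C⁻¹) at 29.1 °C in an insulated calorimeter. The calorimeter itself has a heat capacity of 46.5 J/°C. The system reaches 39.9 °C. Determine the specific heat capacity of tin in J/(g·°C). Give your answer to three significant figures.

q_gained = (353.7 × 1.95 + 46.5) × (39.9 − 29.1) = 7951 J
q_lost = 266.2 × c × (173.7 − 39.9) = 35617.56 c
Set equal: c = 7951 / 35617.56 = 0.223 J/(g·°C)

c = 0.223 J/(g·°C)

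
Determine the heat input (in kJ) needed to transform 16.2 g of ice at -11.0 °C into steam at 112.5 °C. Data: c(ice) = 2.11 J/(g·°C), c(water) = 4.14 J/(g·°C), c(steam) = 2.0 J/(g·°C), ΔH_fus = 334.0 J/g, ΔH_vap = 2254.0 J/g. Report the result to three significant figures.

q = 49.4 kJ

q1 (heat ice -11.0→0.0 °C): 16.2 × 2.11 × 11.0 = 376 J
q2 (melt at 0 °C): 16.2 × 334.0 = 5411 J
q3 (heat water 0.0→100.0 °C): 16.2 × 4.14 × 100.0 = 6707 J
q4 (vaporize at 100 °C): 16.2 × 2254.0 = 36515 J
q5 (heat steam 100.0→112.5 °C): 16.2 × 2.0 × 12.5 = 405 J
Total: 376 + 5411 + 6707 + 36515 + 405 = 49414 J = 49.4 kJ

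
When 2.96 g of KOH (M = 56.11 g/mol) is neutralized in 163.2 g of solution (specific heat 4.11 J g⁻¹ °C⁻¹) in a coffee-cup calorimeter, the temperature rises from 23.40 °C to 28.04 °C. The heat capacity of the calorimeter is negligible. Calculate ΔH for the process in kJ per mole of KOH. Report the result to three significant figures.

ΔH = -59.0 kJ/mol

|ΔT| = |28.04 − 23.40| = 4.64 °C
|q_surr| = (163.2 × 4.11) × 4.64 = 670.752 × 4.64 = 3112 J
n(KOH) = 2.96 / 56.11 = 0.05275 mol
Temperature rose, so q_rxn = −|q_surr| = -3.112 kJ
ΔH = q_rxn / n = -59.00 kJ/mol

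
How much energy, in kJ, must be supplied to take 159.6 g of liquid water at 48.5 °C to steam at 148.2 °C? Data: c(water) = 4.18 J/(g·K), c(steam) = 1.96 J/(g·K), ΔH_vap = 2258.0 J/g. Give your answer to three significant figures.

q = 410 kJ

q1 (heat water 48.5→100.0 °C): 159.6 × 4.18 × 51.5 = 34357 J
q2 (vaporize at 100 °C): 159.6 × 2258.0 = 360377 J
q3 (heat steam 100.0→148.2 °C): 159.6 × 1.96 × 48.2 = 15078 J
Total: 34357 + 360377 + 15078 = 409812 J = 410 kJ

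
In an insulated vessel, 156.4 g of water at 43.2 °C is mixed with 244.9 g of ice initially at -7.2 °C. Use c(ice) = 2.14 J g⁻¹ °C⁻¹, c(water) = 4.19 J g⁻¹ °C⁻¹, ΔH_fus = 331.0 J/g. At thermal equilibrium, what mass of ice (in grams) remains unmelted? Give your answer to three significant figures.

m_ice remaining = 171 g

Heat to warm all ice to 0 °C: 244.9×2.14×7.2 = 3773.4 J
Heat released by water cooling to 0 °C: 156.4×4.19×43.2 = 28310 J
28310 J < 3773.4 + 244.9×331.0 = 84835.3 J, so not all ice melts; final T = 0 °C.
Heat left for melting: 28310 − 3773.4 = 24536.6 J
Mass melted = 24536.6 / 331.0 = 74.13 g
Ice remaining = 244.9 − 74.13 = 170.77 g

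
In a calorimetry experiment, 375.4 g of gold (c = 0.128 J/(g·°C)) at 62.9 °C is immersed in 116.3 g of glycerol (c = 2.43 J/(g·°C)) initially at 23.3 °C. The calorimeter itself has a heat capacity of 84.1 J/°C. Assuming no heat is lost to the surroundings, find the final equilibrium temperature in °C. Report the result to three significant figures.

Heat lost by gold = heat gained by glycerol + calorimeter.
(375.4)(0.128)(62.9 − T) = [(116.3)(2.43) + 84.1](T − 23.3)
48.0512 (62.9 − T) = 366.709 (T − 23.3)
3022.4 − 48.0512 T = 366.709 T − 8544.3
11566.7 = 414.7602 T
T = 27.89 °C

T_f = 27.9 °C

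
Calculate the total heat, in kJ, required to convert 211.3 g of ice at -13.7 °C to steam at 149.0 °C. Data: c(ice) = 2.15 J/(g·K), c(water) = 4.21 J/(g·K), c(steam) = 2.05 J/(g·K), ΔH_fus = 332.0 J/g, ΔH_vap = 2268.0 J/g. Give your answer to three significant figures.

q1 (heat ice -13.7→0.0 °C): 211.3 × 2.15 × 13.7 = 6224 J
q2 (melt at 0 °C): 211.3 × 332.0 = 70152 J
q3 (heat water 0.0→100.0 °C): 211.3 × 4.21 × 100.0 = 88957 J
q4 (vaporize at 100 °C): 211.3 × 2268.0 = 479228 J
q5 (heat steam 100.0→149.0 °C): 211.3 × 2.05 × 49.0 = 21225 J
Total: 6224 + 70152 + 88957 + 479228 + 21225 = 665786 J = 666 kJ

q = 666 kJ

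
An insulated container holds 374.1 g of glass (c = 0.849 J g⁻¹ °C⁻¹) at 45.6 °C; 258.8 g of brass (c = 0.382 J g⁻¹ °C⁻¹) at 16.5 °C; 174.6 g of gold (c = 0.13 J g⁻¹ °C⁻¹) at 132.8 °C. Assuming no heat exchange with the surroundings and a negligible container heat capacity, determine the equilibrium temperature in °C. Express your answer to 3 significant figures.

Σ mᵢcᵢ(T − Tᵢ) = 0  ⇒  T = Σ mᵢcᵢTᵢ / Σ mᵢcᵢ
Σ mᵢcᵢ = 374.1×0.849 + 258.8×0.382 + 174.6×0.13 = 439.1705
Σ mᵢcᵢTᵢ = 317.6109×45.6 + 98.8616×16.5 + 22.698×132.8 = 19129
T = 19129 / 439.1705 = 43.56 °C

T_f = 43.6 °C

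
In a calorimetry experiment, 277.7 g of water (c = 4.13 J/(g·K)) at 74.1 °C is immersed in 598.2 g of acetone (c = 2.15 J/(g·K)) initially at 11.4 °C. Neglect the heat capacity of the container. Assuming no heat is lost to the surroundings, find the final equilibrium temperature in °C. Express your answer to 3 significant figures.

T_f = 41.0 °C

Heat lost by water = heat gained by acetone.
(277.7)(4.13)(74.1 − T) = (598.2)(2.15)(T − 11.4)
1146.901 (74.1 − T) = 1286.13 (T − 11.4)
84985 − 1146.901 T = 1286.13 T − 14662
99647 = 2433.031 T
T = 40.96 °C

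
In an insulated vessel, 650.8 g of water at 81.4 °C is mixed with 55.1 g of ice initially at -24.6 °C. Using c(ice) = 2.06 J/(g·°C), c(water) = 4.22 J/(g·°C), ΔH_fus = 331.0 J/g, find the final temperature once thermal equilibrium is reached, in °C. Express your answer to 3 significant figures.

T_f = 68.0 °C

Heat to bring ice to 0 °C and melt it: q₁ = 55.1×2.06×24.6 + 55.1×331.0 = 21030 J
Heat the water can supply cooling to 0 °C: 650.8×4.22×81.4 = 223555 J > q₁, so all ice melts.
Energy balance: 650.8×4.22×(81.4 − T) = 21030 + 55.1×4.22×(T − 0)
2746.376(81.4 − T) = 21030 + 232.522 T
223555 − 21030 = 2978.898 T
T = 202525 / 2978.898 = 67.99 °C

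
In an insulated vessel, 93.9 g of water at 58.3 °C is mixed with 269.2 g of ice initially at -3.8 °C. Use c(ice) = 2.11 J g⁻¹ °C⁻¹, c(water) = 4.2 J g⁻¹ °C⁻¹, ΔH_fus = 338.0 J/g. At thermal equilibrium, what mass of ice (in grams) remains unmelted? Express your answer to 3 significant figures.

m_ice remaining = 208 g

Heat to warm all ice to 0 °C: 269.2×2.11×3.8 = 2158.4 J
Heat released by water cooling to 0 °C: 93.9×4.2×58.3 = 22992 J
22992 J < 2158.4 + 269.2×338.0 = 93148.0 J, so not all ice melts; final T = 0 °C.
Heat left for melting: 22992 − 2158.4 = 20833.6 J
Mass melted = 20833.6 / 338.0 = 61.64 g
Ice remaining = 269.2 − 61.64 = 207.56 g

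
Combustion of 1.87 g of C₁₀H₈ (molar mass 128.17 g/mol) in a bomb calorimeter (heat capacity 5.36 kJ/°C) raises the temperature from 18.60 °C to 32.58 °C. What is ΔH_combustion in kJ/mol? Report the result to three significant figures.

ΔT = 32.58 − 18.60 = 13.98 °C
q_cal = C_cal × ΔT = 5.36 × 13.98 = 74.9328 kJ
n = 1.87 / 128.17 = 0.01459 mol
q_rxn = −q_cal = -74.9328 kJ
ΔH = -74.9328 / 0.01459 = -5136 kJ/mol

ΔH = -5140 kJ/mol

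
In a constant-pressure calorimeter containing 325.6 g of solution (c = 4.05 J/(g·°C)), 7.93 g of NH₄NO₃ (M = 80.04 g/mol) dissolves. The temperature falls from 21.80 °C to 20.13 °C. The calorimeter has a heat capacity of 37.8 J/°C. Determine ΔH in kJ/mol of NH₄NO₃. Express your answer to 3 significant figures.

|ΔT| = |20.13 − 21.80| = 1.67 °C
|q_surr| = (325.6 × 4.05 + 37.8) × 1.67 = 1356.48 × 1.67 = 2265 J
n(NH₄NO₃) = 7.93 / 80.04 = 0.09908 mol
Temperature fell, so q_rxn = +|q_surr| = 2.265 kJ
ΔH = q_rxn / n = 22.86 kJ/mol

ΔH = 22.9 kJ/mol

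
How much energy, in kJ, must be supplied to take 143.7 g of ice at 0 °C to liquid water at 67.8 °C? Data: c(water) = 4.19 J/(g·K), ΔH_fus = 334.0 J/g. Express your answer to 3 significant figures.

q1 (melt at 0 °C): 143.7 × 334.0 = 47996 J
q2 (heat water 0.0→67.8 °C): 143.7 × 4.19 × 67.8 = 40823 J
Total: 47996 + 40823 = 88819 J = 88.8 kJ

q = 88.8 kJ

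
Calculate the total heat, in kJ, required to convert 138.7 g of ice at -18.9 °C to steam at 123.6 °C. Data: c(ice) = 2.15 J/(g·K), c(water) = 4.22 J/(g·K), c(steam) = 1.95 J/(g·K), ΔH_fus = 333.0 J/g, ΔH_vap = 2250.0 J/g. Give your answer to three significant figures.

q1 (heat ice -18.9→0.0 °C): 138.7 × 2.15 × 18.9 = 5636 J
q2 (melt at 0 °C): 138.7 × 333.0 = 46187 J
q3 (heat water 0.0→100.0 °C): 138.7 × 4.22 × 100.0 = 58531 J
q4 (vaporize at 100 °C): 138.7 × 2250.0 = 312075 J
q5 (heat steam 100.0→123.6 °C): 138.7 × 1.95 × 23.6 = 6383 J
Total: 5636 + 46187 + 58531 + 312075 + 6383 = 428812 J = 429 kJ

q = 429 kJ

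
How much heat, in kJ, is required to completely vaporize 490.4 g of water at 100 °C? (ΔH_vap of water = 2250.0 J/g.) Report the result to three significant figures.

q = m × ΔH_vap = 490.4 × 2250.0 = 1103000 J = 1100 kJ

q = 1100 kJ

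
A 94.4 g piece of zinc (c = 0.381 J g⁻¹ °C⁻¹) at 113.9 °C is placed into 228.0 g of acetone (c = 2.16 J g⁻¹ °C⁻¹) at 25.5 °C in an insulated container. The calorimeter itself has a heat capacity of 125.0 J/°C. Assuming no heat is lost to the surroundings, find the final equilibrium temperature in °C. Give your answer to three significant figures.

Heat lost by zinc = heat gained by acetone + calorimeter.
(94.4)(0.381)(113.9 − T) = [(228.0)(2.16) + 125.0](T − 25.5)
35.9664 (113.9 − T) = 617.48 (T − 25.5)
4096.6 − 35.9664 T = 617.48 T − 15746
19842.6 = 653.4464 T
T = 30.37 °C

T_f = 30.4 °C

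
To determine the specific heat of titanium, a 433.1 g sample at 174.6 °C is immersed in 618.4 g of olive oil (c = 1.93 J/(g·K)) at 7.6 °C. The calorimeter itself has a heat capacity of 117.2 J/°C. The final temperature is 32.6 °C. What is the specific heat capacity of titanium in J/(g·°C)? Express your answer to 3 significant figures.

c = 0.533 J/(g·°C)

q_gained = (618.4 × 1.93 + 117.2) × (32.6 − 7.6) = 32770 J
q_lost = 433.1 × c × (174.6 − 32.6) = 61500.2 c
Set equal: c = 32770 / 61500.2 = 0.533 J/(g·°C)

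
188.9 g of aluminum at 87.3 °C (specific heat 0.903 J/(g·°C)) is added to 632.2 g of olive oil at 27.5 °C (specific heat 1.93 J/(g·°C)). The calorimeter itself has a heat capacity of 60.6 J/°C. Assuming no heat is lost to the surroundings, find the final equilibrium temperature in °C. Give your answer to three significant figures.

Heat lost by aluminum = heat gained by olive oil + calorimeter.
(188.9)(0.903)(87.3 − T) = [(632.2)(1.93) + 60.6](T − 27.5)
170.5767 (87.3 − T) = 1280.746 (T − 27.5)
14891 − 170.5767 T = 1280.746 T − 35221
50112 = 1451.3227 T
T = 34.53 °C

T_f = 34.5 °C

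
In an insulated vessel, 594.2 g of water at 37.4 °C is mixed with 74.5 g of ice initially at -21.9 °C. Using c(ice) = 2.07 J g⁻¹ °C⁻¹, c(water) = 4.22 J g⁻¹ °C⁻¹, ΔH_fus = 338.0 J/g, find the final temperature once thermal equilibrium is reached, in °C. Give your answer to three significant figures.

Heat to bring ice to 0 °C and melt it: q₁ = 74.5×2.07×21.9 + 74.5×338.0 = 28558 J
Heat the water can supply cooling to 0 °C: 594.2×4.22×37.4 = 93781.4 J > q₁, so all ice melts.
Energy balance: 594.2×4.22×(37.4 − T) = 28558 + 74.5×4.22×(T − 0)
2507.524(37.4 − T) = 28558 + 314.39 T
93781.4 − 28558 = 2821.914 T
T = 65223.4 / 2821.914 = 23.11 °C

T_f = 23.1 °C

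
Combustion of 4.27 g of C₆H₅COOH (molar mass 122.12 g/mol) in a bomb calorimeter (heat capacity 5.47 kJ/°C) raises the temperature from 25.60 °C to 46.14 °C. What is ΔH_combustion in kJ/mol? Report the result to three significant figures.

ΔT = 46.14 − 25.60 = 20.54 °C
q_cal = C_cal × ΔT = 5.47 × 20.54 = 112.3538 kJ
n = 4.27 / 122.12 = 0.03497 mol
q_rxn = −q_cal = -112.3538 kJ
ΔH = -112.3538 / 0.03497 = -3213 kJ/mol

ΔH = -3210 kJ/mol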